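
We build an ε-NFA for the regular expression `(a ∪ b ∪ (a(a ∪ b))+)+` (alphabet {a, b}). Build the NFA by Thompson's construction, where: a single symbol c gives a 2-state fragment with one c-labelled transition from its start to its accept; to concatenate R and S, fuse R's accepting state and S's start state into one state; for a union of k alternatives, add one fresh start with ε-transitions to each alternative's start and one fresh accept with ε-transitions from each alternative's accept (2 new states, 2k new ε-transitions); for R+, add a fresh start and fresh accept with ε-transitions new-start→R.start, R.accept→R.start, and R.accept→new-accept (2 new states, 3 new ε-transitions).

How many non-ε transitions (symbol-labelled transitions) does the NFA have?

By structural recursion:
Each of the 5 symbol leaves contributes exactly 1 symbol transition.
  a ∪ b → 2 symbol transitions
  a(a ∪ b) → 3 symbol transitions
  (a(a ∪ b))+ → 3 symbol transitions
  a ∪ b ∪ (a(a ∪ b))+ → 5 symbol transitions
  (a ∪ b ∪ (a(a ∪ b))+)+ → 5 symbol transitions

5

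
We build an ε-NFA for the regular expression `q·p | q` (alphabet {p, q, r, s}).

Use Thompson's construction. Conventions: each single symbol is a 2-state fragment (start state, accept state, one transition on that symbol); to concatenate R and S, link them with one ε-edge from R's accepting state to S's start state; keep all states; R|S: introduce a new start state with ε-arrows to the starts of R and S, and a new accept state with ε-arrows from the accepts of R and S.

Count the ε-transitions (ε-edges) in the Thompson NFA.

5

Recursing over subexpressions:
Each of the 3 symbol leaves contributes 0 ε-transitions.
  q·p — 1 ε-transition
  q·p | q — 5 ε-transitions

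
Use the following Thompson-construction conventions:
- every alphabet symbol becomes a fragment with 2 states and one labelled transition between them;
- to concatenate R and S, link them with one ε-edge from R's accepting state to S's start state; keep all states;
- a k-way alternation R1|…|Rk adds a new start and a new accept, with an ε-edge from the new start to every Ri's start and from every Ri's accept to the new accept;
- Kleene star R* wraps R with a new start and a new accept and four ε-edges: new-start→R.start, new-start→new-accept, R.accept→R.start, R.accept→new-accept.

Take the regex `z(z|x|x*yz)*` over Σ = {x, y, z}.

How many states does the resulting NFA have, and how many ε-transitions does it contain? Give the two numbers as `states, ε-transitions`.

18, 17

Bottom-up over the parse tree:
Each of the 6 symbol leaves contributes 2 states and 0 ε-transitions.
  x* → 4 states, 4 ε-transitions
  x*yz → 8 states, 6 ε-transitions
  z|x|x*yz → 14 states, 12 ε-transitions
  (z|x|x*yz)* → 16 states, 16 ε-transitions
  z(z|x|x*yz)* → 18 states, 17 ε-transitions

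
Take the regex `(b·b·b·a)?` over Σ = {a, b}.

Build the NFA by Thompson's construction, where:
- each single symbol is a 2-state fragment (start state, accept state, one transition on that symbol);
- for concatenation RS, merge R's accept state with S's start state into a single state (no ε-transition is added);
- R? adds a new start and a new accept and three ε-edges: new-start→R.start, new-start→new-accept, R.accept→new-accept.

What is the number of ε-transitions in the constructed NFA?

3

Bottom-up over the parse tree:
Each of the 4 symbol leaves contributes 0 ε-transitions.
  b·b·b·a — 0 ε-transitions
  (b·b·b·a)? — 3 ε-transitions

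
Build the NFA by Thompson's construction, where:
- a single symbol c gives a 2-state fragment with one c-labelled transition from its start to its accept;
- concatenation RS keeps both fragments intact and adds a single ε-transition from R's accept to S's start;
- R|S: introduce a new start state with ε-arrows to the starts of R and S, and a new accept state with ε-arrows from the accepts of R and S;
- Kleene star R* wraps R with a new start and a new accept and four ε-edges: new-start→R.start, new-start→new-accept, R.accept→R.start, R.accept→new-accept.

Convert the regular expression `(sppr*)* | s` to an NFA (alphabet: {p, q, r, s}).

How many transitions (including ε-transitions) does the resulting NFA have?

Recursing over subexpressions:
Each of the 5 symbol leaves contributes 1 transition (1 symbol, 0 ε).
  r* : 5 transitions (1 symbol, 4 ε)
  sppr* : 11 transitions (4 symbol, 7 ε)
  (sppr*)* : 15 transitions (4 symbol, 11 ε)
  (sppr*)* | s : 20 transitions (5 symbol, 15 ε)

20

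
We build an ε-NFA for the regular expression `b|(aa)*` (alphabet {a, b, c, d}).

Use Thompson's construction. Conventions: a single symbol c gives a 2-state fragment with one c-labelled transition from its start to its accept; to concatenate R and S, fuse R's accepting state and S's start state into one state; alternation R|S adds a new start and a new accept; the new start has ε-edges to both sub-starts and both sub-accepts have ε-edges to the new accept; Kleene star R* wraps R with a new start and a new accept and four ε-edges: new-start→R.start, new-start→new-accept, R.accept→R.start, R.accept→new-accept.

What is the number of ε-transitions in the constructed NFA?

Bottom-up over the parse tree:
Each of the 3 symbol leaves contributes 0 ε-transitions.
  aa → 0 ε-transitions
  (aa)* → 4 ε-transitions
  b|(aa)* → 8 ε-transitions

8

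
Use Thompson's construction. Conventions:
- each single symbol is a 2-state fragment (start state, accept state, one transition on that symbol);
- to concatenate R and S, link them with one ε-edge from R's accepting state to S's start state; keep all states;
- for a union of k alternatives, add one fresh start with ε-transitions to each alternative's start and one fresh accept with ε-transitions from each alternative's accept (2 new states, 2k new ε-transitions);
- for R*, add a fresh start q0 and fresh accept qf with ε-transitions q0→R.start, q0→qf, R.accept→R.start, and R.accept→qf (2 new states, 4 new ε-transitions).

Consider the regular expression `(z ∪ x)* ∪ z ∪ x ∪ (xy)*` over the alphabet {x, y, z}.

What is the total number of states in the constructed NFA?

20

Bottom-up over the parse tree:
Each of the 6 symbol leaves contributes a 2-state fragment.
  z ∪ x → 6 states
  (z ∪ x)* → 8 states
  xy → 4 states
  (xy)* → 6 states
  (z ∪ x)* ∪ z ∪ x ∪ (xy)* → 20 states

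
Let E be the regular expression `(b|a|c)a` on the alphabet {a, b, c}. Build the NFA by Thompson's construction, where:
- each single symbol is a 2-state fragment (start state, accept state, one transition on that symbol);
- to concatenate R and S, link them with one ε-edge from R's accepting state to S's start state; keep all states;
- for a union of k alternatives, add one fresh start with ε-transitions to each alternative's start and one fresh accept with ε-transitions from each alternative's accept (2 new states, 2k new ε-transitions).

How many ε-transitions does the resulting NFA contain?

Bottom-up over the parse tree:
Each of the 4 symbol leaves contributes 0 ε-transitions.
  b|a|c = 6 ε-transitions
  (b|a|c)a = 7 ε-transitions

7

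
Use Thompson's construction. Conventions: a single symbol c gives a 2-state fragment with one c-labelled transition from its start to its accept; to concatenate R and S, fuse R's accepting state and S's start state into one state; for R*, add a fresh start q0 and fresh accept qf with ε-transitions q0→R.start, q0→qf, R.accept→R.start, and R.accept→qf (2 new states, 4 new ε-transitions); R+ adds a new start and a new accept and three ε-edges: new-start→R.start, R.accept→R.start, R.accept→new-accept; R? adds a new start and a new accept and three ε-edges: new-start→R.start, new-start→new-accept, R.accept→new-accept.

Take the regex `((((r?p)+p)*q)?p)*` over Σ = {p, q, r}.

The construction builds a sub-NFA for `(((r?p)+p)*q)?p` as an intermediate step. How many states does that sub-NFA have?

Fragment for `(((r?p)+p)*q)?p`:
Each of the 5 symbol leaves contributes a 2-state fragment.
  r? : 4 states
  r?p : 5 states
  (r?p)+ : 7 states
  (r?p)+p : 8 states
  ((r?p)+p)* : 10 states
  ((r?p)+p)*q : 11 states
  (((r?p)+p)*q)? : 13 states
  (((r?p)+p)*q)?p : 14 states

14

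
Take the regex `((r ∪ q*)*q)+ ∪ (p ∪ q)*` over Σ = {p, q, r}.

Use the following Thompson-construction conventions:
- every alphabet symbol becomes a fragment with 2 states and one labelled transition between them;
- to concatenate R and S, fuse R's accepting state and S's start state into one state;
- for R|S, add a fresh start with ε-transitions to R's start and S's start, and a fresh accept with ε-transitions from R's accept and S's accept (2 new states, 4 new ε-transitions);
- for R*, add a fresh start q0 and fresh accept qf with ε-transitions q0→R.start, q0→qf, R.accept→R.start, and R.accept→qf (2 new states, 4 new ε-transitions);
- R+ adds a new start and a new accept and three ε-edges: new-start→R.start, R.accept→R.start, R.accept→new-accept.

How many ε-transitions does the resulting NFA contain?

27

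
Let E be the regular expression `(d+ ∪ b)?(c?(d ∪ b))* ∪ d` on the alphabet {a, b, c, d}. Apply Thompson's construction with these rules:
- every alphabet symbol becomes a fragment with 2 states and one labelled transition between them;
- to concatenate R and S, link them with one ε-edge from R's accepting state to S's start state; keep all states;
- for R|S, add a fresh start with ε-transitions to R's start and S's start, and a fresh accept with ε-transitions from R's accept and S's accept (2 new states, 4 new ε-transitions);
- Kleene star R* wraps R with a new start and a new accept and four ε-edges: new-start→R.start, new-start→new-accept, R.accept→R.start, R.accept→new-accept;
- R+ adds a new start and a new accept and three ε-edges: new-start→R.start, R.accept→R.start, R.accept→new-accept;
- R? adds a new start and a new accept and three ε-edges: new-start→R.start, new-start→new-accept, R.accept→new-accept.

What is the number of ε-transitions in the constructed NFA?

27

Bottom-up over the parse tree:
Each of the 6 symbol leaves contributes 0 ε-transitions.
  d+ : 3 ε-transitions
  d+ ∪ b : 7 ε-transitions
  (d+ ∪ b)? : 10 ε-transitions
  c? : 3 ε-transitions
  d ∪ b : 4 ε-transitions
  c?(d ∪ b) : 8 ε-transitions
  (c?(d ∪ b))* : 12 ε-transitions
  (d+ ∪ b)?(c?(d ∪ b))* : 23 ε-transitions
  (d+ ∪ b)?(c?(d ∪ b))* ∪ d : 27 ε-transitions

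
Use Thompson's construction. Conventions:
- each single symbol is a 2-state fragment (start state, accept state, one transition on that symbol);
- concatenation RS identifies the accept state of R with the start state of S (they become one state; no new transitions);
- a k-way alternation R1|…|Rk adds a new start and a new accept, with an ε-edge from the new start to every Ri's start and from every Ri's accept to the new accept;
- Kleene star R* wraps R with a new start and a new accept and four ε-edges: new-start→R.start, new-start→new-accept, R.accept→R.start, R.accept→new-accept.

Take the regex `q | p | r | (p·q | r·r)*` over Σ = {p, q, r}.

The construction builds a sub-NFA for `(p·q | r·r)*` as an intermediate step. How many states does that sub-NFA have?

10

Fragment for `(p·q | r·r)*`:
Each of the 4 symbol leaves contributes a 2-state fragment.
  p·q : 3 states
  r·r : 3 states
  p·q | r·r : 8 states
  (p·q | r·r)* : 10 states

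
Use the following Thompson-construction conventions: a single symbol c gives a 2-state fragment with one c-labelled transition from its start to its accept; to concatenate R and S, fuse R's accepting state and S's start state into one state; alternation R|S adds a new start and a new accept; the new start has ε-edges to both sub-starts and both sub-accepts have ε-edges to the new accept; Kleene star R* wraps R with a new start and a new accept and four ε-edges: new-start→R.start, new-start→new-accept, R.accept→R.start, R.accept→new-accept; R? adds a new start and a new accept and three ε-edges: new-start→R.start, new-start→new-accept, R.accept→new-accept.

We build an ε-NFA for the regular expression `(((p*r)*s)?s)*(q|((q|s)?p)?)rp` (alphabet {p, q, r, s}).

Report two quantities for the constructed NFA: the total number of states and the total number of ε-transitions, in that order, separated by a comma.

Bottom-up over the parse tree:
Each of the 10 symbol leaves contributes 2 states and 0 ε-transitions.
  p* → 4 states, 4 ε-transitions
  p*r → 5 states, 4 ε-transitions
  (p*r)* → 7 states, 8 ε-transitions
  (p*r)*s → 8 states, 8 ε-transitions
  ((p*r)*s)? → 10 states, 11 ε-transitions
  ((p*r)*s)?s → 11 states, 11 ε-transitions
  (((p*r)*s)?s)* → 13 states, 15 ε-transitions
  q|s → 6 states, 4 ε-transitions
  (q|s)? → 8 states, 7 ε-transitions
  (q|s)?p → 9 states, 7 ε-transitions
  ((q|s)?p)? → 11 states, 10 ε-transitions
  q|((q|s)?p)? → 15 states, 14 ε-transitions
  (((p*r)*s)?s)*(q|((q|s)?p)?)rp → 29 states, 29 ε-transitions

29, 29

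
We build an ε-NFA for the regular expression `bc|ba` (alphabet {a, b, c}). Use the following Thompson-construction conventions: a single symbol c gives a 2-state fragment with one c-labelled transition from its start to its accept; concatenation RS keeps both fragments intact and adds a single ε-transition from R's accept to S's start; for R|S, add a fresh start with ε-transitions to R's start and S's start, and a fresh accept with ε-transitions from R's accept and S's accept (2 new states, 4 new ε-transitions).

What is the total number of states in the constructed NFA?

10

Per subexpression:
Each of the 4 symbol leaves contributes a 2-state fragment.
  bc → 4 states
  ba → 4 states
  bc|ba → 10 states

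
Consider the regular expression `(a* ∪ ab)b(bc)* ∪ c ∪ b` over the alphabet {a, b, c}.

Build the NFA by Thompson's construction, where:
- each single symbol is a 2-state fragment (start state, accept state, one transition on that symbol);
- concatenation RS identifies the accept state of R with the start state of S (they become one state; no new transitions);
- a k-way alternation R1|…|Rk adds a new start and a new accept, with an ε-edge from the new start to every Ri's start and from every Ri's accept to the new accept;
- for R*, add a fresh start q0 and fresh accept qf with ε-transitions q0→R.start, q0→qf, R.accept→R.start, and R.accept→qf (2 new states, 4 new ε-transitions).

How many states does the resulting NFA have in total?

By structural recursion:
Each of the 8 symbol leaves contributes a 2-state fragment.
  a* → 4 states
  ab → 3 states
  a* ∪ ab → 9 states
  bc → 3 states
  (bc)* → 5 states
  (a* ∪ ab)b(bc)* → 14 states
  (a* ∪ ab)b(bc)* ∪ c ∪ b → 20 states

20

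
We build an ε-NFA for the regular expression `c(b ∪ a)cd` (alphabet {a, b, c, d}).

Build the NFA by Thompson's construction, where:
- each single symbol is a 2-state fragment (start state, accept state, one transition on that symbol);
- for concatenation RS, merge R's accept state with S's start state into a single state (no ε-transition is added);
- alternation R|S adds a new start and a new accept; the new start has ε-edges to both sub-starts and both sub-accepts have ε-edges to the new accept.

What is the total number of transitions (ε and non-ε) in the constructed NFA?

By structural recursion:
Each of the 5 symbol leaves contributes 1 transition (1 symbol, 0 ε).
  b ∪ a → 6 transitions (2 symbol, 4 ε)
  c(b ∪ a)cd → 9 transitions (5 symbol, 4 ε)

9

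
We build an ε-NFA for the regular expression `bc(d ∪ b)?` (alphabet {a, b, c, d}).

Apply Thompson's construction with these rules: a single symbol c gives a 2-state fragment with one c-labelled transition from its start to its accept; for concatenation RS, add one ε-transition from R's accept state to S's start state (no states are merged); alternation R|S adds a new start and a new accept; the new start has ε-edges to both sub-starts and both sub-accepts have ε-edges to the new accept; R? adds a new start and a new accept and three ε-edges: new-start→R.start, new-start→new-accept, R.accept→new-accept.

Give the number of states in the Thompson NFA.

12

Building bottom-up:
Each of the 4 symbol leaves contributes a 2-state fragment.
  d ∪ b = 6 states
  (d ∪ b)? = 8 states
  bc(d ∪ b)? = 12 states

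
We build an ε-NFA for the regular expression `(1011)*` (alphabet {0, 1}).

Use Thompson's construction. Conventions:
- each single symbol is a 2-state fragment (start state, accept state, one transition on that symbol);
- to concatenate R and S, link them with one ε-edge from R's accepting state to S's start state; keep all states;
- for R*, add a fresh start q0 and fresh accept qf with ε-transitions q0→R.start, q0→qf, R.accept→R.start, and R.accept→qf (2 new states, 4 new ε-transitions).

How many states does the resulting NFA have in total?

Bottom-up over the parse tree:
Each of the 4 symbol leaves contributes a 2-state fragment.
  1011 — 8 states
  (1011)* — 10 states

10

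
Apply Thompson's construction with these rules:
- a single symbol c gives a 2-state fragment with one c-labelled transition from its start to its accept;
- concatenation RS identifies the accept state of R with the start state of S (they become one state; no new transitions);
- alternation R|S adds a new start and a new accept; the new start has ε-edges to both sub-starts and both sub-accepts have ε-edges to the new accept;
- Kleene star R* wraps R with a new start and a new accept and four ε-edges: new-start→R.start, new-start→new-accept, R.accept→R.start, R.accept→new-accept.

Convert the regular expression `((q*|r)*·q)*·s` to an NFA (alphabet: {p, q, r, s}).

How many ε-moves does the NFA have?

16

Per subexpression:
Each of the 4 symbol leaves contributes 0 ε-transitions.
  q* = 4 ε-transitions
  q*|r = 8 ε-transitions
  (q*|r)* = 12 ε-transitions
  (q*|r)*·q = 12 ε-transitions
  ((q*|r)*·q)* = 16 ε-transitions
  ((q*|r)*·q)*·s = 16 ε-transitions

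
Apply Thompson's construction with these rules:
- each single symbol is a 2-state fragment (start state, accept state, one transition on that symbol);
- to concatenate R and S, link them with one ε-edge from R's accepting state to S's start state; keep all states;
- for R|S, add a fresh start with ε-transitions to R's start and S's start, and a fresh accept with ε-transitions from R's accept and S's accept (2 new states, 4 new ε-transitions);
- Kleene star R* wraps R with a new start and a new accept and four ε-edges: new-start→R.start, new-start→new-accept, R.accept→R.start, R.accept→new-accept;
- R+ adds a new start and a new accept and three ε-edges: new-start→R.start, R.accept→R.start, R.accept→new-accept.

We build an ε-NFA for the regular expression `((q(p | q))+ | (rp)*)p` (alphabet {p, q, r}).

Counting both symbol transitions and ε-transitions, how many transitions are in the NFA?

24

Recursing over subexpressions:
Each of the 6 symbol leaves contributes 1 transition (1 symbol, 0 ε).
  p | q — 6 transitions (2 symbol, 4 ε)
  q(p | q) — 8 transitions (3 symbol, 5 ε)
  (q(p | q))+ — 11 transitions (3 symbol, 8 ε)
  rp — 3 transitions (2 symbol, 1 ε)
  (rp)* — 7 transitions (2 symbol, 5 ε)
  (q(p | q))+ | (rp)* — 22 transitions (5 symbol, 17 ε)
  ((q(p | q))+ | (rp)*)p — 24 transitions (6 symbol, 18 ε)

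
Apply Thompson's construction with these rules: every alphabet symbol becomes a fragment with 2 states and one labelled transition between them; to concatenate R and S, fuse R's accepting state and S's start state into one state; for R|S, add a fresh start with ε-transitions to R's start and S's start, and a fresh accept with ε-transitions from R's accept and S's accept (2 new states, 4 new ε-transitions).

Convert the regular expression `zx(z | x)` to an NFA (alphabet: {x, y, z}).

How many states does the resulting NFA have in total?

Recursing over subexpressions:
Each of the 4 symbol leaves contributes a 2-state fragment.
  z | x → 6 states
  zx(z | x) → 8 states

8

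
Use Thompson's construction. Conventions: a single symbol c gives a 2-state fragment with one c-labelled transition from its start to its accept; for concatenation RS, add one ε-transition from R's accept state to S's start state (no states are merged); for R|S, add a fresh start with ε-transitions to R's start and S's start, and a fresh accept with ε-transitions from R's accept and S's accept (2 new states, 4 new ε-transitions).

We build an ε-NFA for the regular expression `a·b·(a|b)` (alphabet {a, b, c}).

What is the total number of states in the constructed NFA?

10

Building bottom-up:
Each of the 4 symbol leaves contributes a 2-state fragment.
  a|b → 6 states
  a·b·(a|b) → 10 states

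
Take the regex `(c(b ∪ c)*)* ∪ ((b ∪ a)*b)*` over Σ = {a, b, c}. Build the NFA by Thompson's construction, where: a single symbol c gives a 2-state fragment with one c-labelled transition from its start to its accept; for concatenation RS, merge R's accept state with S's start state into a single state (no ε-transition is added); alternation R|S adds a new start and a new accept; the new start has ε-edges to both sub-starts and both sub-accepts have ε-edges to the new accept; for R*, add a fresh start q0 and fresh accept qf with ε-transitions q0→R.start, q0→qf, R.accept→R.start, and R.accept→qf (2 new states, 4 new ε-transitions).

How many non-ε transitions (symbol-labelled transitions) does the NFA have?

Recursing over subexpressions:
Each of the 6 symbol leaves contributes exactly 1 symbol transition.
  b ∪ c = 2 symbol transitions
  (b ∪ c)* = 2 symbol transitions
  c(b ∪ c)* = 3 symbol transitions
  (c(b ∪ c)*)* = 3 symbol transitions
  b ∪ a = 2 symbol transitions
  (b ∪ a)* = 2 symbol transitions
  (b ∪ a)*b = 3 symbol transitions
  ((b ∪ a)*b)* = 3 symbol transitions
  (c(b ∪ c)*)* ∪ ((b ∪ a)*b)* = 6 symbol transitions

6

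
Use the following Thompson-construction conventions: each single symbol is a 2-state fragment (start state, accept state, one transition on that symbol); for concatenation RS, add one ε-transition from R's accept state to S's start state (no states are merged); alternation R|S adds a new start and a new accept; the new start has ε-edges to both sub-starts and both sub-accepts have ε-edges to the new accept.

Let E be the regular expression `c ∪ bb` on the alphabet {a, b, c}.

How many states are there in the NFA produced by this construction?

Recursing over subexpressions:
Each of the 3 symbol leaves contributes a 2-state fragment.
  bb = 4 states
  c ∪ bb = 8 states

8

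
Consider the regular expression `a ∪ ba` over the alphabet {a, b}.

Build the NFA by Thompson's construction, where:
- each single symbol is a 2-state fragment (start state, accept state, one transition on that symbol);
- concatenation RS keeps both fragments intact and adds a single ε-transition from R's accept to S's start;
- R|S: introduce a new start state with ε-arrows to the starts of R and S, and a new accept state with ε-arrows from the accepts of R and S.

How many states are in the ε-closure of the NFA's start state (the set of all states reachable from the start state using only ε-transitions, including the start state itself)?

3

Compute the ε-closure size of each fragment's start state recursively; a symbol fragment's start has no outgoing ε-edge, so its closure is just itself (size 1).
  ba : same as the first factor's closure: |ε-closure| = 1
  a ∪ ba : new start ε-reaches every alternative's start; none of them accept ε, so the new accept is not reached: |ε-closure| = 1 + 1 + 1 = 3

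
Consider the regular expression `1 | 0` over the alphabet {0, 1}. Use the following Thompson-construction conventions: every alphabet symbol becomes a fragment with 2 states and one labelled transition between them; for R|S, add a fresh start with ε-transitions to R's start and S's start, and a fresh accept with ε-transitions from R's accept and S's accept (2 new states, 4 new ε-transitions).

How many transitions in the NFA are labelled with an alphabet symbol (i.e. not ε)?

2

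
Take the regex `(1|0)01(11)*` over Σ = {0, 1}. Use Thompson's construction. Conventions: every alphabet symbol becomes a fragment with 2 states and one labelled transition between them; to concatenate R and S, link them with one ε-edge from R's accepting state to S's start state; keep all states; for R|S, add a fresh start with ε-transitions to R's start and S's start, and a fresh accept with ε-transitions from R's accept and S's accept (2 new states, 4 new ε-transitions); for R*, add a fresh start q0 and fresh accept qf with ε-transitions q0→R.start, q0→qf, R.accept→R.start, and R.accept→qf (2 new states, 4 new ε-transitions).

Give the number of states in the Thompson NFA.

16

Recursing over subexpressions:
Each of the 6 symbol leaves contributes a 2-state fragment.
  1|0 — 6 states
  11 — 4 states
  (11)* — 6 states
  (1|0)01(11)* — 16 states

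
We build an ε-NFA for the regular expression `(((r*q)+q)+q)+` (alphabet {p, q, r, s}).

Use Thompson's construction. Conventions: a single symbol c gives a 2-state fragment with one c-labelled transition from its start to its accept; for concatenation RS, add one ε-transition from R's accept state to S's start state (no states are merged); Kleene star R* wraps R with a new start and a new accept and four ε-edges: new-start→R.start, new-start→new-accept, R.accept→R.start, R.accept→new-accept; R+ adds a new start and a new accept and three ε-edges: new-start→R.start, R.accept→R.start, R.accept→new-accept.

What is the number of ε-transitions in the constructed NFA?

Bottom-up over the parse tree:
Each of the 4 symbol leaves contributes 0 ε-transitions.
  r* — 4 ε-transitions
  r*q — 5 ε-transitions
  (r*q)+ — 8 ε-transitions
  (r*q)+q — 9 ε-transitions
  ((r*q)+q)+ — 12 ε-transitions
  ((r*q)+q)+q — 13 ε-transitions
  (((r*q)+q)+q)+ — 16 ε-transitions

16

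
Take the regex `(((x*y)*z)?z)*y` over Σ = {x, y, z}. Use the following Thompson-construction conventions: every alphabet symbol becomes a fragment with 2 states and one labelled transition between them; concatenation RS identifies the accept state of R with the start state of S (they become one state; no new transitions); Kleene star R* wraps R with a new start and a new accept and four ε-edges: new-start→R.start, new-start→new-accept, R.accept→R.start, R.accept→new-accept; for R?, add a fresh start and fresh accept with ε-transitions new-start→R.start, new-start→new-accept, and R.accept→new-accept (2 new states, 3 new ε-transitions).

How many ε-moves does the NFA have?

Per subexpression:
Each of the 5 symbol leaves contributes 0 ε-transitions.
  x* : 4 ε-transitions
  x*y : 4 ε-transitions
  (x*y)* : 8 ε-transitions
  (x*y)*z : 8 ε-transitions
  ((x*y)*z)? : 11 ε-transitions
  ((x*y)*z)?z : 11 ε-transitions
  (((x*y)*z)?z)* : 15 ε-transitions
  (((x*y)*z)?z)*y : 15 ε-transitions

15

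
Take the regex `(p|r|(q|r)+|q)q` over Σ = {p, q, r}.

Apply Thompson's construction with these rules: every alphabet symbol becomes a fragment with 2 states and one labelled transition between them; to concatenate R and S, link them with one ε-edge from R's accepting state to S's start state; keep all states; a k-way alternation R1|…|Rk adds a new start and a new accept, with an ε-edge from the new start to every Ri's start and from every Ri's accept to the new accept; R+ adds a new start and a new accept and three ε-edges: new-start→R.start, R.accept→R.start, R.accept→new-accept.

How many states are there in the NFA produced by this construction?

18

Bottom-up over the parse tree:
Each of the 6 symbol leaves contributes a 2-state fragment.
  q|r — 6 states
  (q|r)+ — 8 states
  p|r|(q|r)+|q — 16 states
  (p|r|(q|r)+|q)q — 18 states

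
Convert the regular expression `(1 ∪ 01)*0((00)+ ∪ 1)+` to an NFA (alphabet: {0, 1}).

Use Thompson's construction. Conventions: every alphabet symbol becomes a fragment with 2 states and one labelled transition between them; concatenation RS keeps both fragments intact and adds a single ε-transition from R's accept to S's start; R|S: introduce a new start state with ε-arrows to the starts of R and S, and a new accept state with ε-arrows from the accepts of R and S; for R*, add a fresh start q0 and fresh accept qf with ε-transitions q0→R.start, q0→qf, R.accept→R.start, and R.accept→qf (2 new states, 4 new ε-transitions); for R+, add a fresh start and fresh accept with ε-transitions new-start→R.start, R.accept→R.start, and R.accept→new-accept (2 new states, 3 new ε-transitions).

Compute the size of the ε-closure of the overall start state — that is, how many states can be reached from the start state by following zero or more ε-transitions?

Let C(F) = |ε-closure(F.start)| within fragment F, and note whether F accepts ε. Symbol fragments have C = 1 and do not accept ε. Then:
  01 : |ε-closure| equals the left operand's closure size = 1 (its accept is not ε-reachable, so the closure stops there)
  1 ∪ 01 : |ε-closure| = 1 + 1 + 1 = 3 (the new accept is not ε-reachable since no branch accepts ε)
  (1 ∪ 01)* : the star's fresh start ε-reaches both the body's start and the fresh accept: |ε-closure| = 2 + 3 = 5
  00 : |ε-closure| equals the left operand's closure size = 1 (its accept is not ε-reachable, so the closure stops there)
  (00)+ : |ε-closure| = 1 + 1 = 2 (the body doesn't accept ε, so the new accept is not reached)
  (00)+ ∪ 1 : |ε-closure| = 1 + 2 + 1 = 4 (the new accept is not ε-reachable since no branch accepts ε)
  ((00)+ ∪ 1)+ : |ε-closure| = 1 + 4 = 5 (the body doesn't accept ε, so the new accept is not reached)
  (1 ∪ 01)*0((00)+ ∪ 1)+ : |ε-closure| = 5 + 1 = 6 (closure spills across the concat boundary because the left factor accepts ε)

6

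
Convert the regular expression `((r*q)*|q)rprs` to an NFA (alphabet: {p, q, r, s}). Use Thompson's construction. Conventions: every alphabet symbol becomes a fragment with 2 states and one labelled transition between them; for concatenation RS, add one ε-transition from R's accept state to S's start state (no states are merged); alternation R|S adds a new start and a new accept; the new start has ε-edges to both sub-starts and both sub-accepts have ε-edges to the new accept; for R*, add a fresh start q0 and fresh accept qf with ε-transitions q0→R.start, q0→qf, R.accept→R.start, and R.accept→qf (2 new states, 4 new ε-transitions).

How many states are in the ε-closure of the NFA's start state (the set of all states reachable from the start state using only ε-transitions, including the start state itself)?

10

Compute the ε-closure size of each fragment's start state recursively; a symbol fragment's start has no outgoing ε-edge, so its closure is just itself (size 1).
  r* → C = 1 (new start) + 1 (body) + 1 (new accept) = 3
  r*q → the left operand accepts ε, so the closure extends into the next operand (via the concat ε-link); C = 3 + 1 = 4
  (r*q)* → C = 1 (new start) + 4 (body) + 1 (new accept) = 6
  (r*q)*|q → new start ε-reaches every alternative's start; at least one alternative accepts ε, so the union's new accept is reached too: C = 1 + 6 + 1 + 1 = 9
  ((r*q)*|q)rprs → C = 9 + 1 = 10 (closure spills across the concat boundary because the left factor accepts ε)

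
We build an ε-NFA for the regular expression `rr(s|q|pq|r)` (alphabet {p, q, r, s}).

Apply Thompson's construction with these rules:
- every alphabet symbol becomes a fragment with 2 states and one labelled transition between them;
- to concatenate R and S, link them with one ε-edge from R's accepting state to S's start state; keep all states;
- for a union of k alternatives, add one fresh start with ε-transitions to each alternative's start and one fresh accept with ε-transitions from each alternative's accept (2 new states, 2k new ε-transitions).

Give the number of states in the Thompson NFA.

By structural recursion:
Each of the 7 symbol leaves contributes a 2-state fragment.
  pq — 4 states
  s|q|pq|r — 12 states
  rr(s|q|pq|r) — 16 states

16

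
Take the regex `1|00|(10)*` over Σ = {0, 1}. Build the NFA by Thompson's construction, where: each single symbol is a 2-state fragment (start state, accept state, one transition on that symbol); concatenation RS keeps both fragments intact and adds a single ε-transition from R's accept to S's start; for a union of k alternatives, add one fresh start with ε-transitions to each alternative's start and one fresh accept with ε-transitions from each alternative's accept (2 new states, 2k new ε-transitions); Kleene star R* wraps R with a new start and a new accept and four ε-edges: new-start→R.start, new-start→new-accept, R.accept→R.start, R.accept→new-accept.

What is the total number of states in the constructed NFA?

Per subexpression:
Each of the 5 symbol leaves contributes a 2-state fragment.
  00 : 4 states
  10 : 4 states
  (10)* : 6 states
  1|00|(10)* : 14 states

14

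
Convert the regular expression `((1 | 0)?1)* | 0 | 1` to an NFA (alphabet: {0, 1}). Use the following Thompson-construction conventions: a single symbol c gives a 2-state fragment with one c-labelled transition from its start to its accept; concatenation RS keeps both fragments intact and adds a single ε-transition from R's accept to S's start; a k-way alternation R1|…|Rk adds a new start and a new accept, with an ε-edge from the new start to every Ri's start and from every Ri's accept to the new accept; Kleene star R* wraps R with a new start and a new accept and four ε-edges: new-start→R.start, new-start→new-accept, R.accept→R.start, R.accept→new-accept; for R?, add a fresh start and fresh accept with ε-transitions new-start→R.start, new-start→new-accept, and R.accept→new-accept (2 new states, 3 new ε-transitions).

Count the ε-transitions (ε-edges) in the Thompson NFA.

18

Per subexpression:
Each of the 5 symbol leaves contributes 0 ε-transitions.
  1 | 0 : 4 ε-transitions
  (1 | 0)? : 7 ε-transitions
  (1 | 0)?1 : 8 ε-transitions
  ((1 | 0)?1)* : 12 ε-transitions
  ((1 | 0)?1)* | 0 | 1 : 18 ε-transitions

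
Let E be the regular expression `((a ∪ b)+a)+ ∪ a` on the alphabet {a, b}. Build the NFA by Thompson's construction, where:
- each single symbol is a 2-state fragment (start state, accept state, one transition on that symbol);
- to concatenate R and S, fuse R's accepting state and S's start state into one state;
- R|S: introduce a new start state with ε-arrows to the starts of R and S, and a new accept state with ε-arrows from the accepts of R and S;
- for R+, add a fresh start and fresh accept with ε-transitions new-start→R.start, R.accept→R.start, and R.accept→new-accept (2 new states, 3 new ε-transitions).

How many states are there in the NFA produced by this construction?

Per subexpression:
Each of the 4 symbol leaves contributes a 2-state fragment.
  a ∪ b — 6 states
  (a ∪ b)+ — 8 states
  (a ∪ b)+a — 9 states
  ((a ∪ b)+a)+ — 11 states
  ((a ∪ b)+a)+ ∪ a — 15 states

15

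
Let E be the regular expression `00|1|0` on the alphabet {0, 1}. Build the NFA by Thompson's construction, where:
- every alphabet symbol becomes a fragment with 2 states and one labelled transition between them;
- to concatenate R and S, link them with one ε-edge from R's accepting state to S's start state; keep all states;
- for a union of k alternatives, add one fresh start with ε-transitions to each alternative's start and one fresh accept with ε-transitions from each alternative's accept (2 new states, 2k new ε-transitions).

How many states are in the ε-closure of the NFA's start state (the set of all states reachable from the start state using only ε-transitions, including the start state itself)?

Let C(F) = |ε-closure(F.start)| within fragment F, and note whether F accepts ε. Symbol fragments have C = 1 and do not accept ε. Then:
  00 : |ε-closure| equals the left operand's closure size = 1 (its accept is not ε-reachable, so the closure stops there)
  00|1|0 : |ε-closure| = 1 + 1 + 1 + 1 = 4 (the new accept is not ε-reachable since no branch accepts ε)

4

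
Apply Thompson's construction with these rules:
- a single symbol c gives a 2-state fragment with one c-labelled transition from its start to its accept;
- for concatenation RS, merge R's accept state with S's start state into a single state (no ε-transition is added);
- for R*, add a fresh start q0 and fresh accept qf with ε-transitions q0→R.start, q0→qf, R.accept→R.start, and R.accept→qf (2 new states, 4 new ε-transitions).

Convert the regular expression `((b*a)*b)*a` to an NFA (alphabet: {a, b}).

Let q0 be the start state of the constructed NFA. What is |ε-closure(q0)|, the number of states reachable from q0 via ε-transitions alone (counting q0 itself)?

Let C(F) = |ε-closure(F.start)| within fragment F, and note whether F accepts ε. Symbol fragments have C = 1 and do not accept ε. Then:
  b* → |closure| = 1 (new start) + 1 (body) + 1 (new accept) = 3
  b*a → the left operand accepts ε, so the closure extends into the next operand (the shared merged state is already counted); |closure| = 3 + (1−1) = 3
  (b*a)* → |closure| = 1 (new start) + 3 (body) + 1 (new accept) = 5
  (b*a)*b → the left operand accepts ε, so the closure extends into the next operand (the shared merged state is already counted); |closure| = 5 + (1−1) = 5
  ((b*a)*b)* → |closure| = 1 (new start) + 5 (body) + 1 (new accept) = 7
  ((b*a)*b)*a → the left operand accepts ε, so the closure extends into the next operand (the shared merged state is already counted); |closure| = 7 + (1−1) = 7

7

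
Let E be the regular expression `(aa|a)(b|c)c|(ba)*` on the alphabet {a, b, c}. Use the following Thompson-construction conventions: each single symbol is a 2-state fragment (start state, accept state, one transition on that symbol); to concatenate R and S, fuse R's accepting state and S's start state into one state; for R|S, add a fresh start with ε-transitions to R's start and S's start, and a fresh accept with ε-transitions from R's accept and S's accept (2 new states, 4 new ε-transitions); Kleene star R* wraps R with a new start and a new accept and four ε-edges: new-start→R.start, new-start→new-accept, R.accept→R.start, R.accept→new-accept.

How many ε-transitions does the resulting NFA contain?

16

Building bottom-up:
Each of the 8 symbol leaves contributes 0 ε-transitions.
  aa → 0 ε-transitions
  aa|a → 4 ε-transitions
  b|c → 4 ε-transitions
  (aa|a)(b|c)c → 8 ε-transitions
  ba → 0 ε-transitions
  (ba)* → 4 ε-transitions
  (aa|a)(b|c)c|(ba)* → 16 ε-transitions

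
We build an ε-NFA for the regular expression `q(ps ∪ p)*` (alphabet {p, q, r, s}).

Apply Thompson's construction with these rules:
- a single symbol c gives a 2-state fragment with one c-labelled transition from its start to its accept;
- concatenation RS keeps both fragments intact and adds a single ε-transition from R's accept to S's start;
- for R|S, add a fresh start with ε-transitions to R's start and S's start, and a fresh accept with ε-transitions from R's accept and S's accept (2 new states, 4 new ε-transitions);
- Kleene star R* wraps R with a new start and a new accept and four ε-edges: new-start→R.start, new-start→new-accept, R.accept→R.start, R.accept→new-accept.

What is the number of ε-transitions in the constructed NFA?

10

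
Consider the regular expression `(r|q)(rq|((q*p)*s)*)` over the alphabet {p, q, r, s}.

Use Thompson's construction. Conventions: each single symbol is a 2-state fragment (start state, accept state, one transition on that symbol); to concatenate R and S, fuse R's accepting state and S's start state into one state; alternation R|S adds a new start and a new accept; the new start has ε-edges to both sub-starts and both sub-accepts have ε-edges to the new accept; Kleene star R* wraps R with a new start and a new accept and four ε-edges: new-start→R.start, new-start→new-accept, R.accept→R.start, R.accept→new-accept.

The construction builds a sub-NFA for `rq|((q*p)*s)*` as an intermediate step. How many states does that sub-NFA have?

15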